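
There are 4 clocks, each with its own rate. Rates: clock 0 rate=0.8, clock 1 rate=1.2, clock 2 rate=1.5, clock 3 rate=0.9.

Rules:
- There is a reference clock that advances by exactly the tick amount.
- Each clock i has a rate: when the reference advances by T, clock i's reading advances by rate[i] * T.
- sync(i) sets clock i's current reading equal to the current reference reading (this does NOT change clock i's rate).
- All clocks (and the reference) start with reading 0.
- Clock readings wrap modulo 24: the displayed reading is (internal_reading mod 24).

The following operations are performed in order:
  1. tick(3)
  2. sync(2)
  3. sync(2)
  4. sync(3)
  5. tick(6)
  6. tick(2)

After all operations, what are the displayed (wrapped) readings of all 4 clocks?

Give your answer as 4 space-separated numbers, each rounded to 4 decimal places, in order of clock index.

After op 1 tick(3): ref=3.0000 raw=[2.4000 3.6000 4.5000 2.7000]
After op 2 sync(2): ref=3.0000 raw=[2.4000 3.6000 3.0000 2.7000]
After op 3 sync(2): ref=3.0000 raw=[2.4000 3.6000 3.0000 2.7000]
After op 4 sync(3): ref=3.0000 raw=[2.4000 3.6000 3.0000 3.0000]
After op 5 tick(6): ref=9.0000 raw=[7.2000 10.8000 12.0000 8.4000]
After op 6 tick(2): ref=11.0000 raw=[8.8000 13.2000 15.0000 10.2000]
Wrap final raw readings (mod 24): 8.8000 mod 24 = 8.8000; 13.2000 mod 24 = 13.2000; 15.0000 mod 24 = 15.0000; 10.2000 mod 24 = 10.2000

Answer: 8.8000 13.2000 15.0000 10.2000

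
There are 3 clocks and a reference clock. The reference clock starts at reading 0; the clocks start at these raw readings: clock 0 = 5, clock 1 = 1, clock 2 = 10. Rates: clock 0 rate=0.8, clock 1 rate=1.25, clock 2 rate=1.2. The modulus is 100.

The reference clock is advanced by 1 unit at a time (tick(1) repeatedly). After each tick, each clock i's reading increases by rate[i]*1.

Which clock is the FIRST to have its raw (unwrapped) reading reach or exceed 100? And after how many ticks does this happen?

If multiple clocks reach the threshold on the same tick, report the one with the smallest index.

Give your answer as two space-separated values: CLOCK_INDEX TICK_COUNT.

clock 0: start=5, rate=0.8, needs 100-5 = 95; ticks = ceil(95/0.8) = ceil(118.7500) = 119; reading at tick 119 = 5 + 0.8*119 = 100.2000
clock 1: start=1, rate=1.25, needs 100-1 = 99; ticks = ceil(99/1.25) = ceil(79.2000) = 80; reading at tick 80 = 1 + 1.25*80 = 101.0000
clock 2: start=10, rate=1.2, needs 100-10 = 90; ticks = ceil(90/1.2) = ceil(75.0000) = 75; reading at tick 75 = 10 + 1.2*75 = 100.0000
Minimum tick count = 75; winners = [2]; smallest index = 2

Answer: 2 75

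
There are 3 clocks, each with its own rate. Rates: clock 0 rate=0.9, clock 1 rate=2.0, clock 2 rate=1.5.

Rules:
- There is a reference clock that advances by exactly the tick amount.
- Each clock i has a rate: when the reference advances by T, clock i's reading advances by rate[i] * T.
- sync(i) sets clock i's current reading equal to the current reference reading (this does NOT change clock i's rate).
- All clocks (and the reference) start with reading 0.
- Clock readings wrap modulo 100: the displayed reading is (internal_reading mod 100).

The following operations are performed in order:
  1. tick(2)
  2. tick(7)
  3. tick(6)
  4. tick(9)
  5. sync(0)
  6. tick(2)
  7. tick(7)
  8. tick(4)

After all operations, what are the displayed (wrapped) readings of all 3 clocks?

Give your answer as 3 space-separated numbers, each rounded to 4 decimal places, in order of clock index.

Answer: 35.7000 74.0000 55.5000

Derivation:
After op 1 tick(2): ref=2.0000 raw=[1.8000 4.0000 3.0000]
After op 2 tick(7): ref=9.0000 raw=[8.1000 18.0000 13.5000]
After op 3 tick(6): ref=15.0000 raw=[13.5000 30.0000 22.5000]
After op 4 tick(9): ref=24.0000 raw=[21.6000 48.0000 36.0000]
After op 5 sync(0): ref=24.0000 raw=[24.0000 48.0000 36.0000]
After op 6 tick(2): ref=26.0000 raw=[25.8000 52.0000 39.0000]
After op 7 tick(7): ref=33.0000 raw=[32.1000 66.0000 49.5000]
After op 8 tick(4): ref=37.0000 raw=[35.7000 74.0000 55.5000]
Wrap final raw readings (mod 100): 35.7000 mod 100 = 35.7000; 74.0000 mod 100 = 74.0000; 55.5000 mod 100 = 55.5000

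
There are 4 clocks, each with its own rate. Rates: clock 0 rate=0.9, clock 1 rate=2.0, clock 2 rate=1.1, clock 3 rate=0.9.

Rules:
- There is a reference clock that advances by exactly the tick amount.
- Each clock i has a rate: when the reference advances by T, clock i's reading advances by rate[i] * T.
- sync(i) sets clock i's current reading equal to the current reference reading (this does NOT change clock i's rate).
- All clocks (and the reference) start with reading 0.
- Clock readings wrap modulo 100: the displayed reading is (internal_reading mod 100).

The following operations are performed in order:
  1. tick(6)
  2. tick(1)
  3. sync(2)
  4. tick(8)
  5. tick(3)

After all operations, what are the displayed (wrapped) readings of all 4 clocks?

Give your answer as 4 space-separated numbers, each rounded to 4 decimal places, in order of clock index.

After op 1 tick(6): ref=6.0000 raw=[5.4000 12.0000 6.6000 5.4000]
After op 2 tick(1): ref=7.0000 raw=[6.3000 14.0000 7.7000 6.3000]
After op 3 sync(2): ref=7.0000 raw=[6.3000 14.0000 7.0000 6.3000]
After op 4 tick(8): ref=15.0000 raw=[13.5000 30.0000 15.8000 13.5000]
After op 5 tick(3): ref=18.0000 raw=[16.2000 36.0000 19.1000 16.2000]
Wrap final raw readings (mod 100): 16.2000 mod 100 = 16.2000; 36.0000 mod 100 = 36.0000; 19.1000 mod 100 = 19.1000; 16.2000 mod 100 = 16.2000

Answer: 16.2000 36.0000 19.1000 16.2000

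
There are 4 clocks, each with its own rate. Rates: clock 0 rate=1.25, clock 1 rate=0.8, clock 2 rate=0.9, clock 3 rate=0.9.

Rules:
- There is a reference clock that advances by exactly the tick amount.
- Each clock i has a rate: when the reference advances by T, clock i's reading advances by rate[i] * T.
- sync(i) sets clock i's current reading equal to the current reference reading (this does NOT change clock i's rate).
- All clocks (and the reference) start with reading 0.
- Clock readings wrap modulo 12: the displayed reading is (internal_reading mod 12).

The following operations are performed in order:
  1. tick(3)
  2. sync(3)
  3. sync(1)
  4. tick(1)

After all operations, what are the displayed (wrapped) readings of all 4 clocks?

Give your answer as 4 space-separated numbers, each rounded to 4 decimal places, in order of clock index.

After op 1 tick(3): ref=3.0000 raw=[3.7500 2.4000 2.7000 2.7000]
After op 2 sync(3): ref=3.0000 raw=[3.7500 2.4000 2.7000 3.0000]
After op 3 sync(1): ref=3.0000 raw=[3.7500 3.0000 2.7000 3.0000]
After op 4 tick(1): ref=4.0000 raw=[5.0000 3.8000 3.6000 3.9000]
Wrap final raw readings (mod 12): 5.0000 mod 12 = 5.0000; 3.8000 mod 12 = 3.8000; 3.6000 mod 12 = 3.6000; 3.9000 mod 12 = 3.9000

Answer: 5.0000 3.8000 3.6000 3.9000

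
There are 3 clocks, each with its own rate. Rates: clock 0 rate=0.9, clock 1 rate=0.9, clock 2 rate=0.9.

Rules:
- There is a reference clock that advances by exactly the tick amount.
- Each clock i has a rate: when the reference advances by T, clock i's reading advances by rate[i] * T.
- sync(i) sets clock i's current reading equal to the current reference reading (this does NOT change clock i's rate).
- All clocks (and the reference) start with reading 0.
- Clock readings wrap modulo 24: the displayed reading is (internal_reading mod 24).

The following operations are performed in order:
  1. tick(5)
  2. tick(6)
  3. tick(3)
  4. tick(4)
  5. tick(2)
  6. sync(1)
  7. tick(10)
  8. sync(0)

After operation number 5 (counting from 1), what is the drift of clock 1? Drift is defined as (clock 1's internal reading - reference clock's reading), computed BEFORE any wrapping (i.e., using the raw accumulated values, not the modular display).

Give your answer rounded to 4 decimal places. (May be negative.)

After op 1 tick(5): ref=5.0000 raw=[4.5000 4.5000 4.5000]
After op 2 tick(6): ref=11.0000 raw=[9.9000 9.9000 9.9000]
After op 3 tick(3): ref=14.0000 raw=[12.6000 12.6000 12.6000]
After op 4 tick(4): ref=18.0000 raw=[16.2000 16.2000 16.2000]
After op 5 tick(2): ref=20.0000 raw=[18.0000 18.0000 18.0000]
Drift of clock 1 after op 5: 18.0000 - 20.0000 = -2.0000

Answer: -2.0000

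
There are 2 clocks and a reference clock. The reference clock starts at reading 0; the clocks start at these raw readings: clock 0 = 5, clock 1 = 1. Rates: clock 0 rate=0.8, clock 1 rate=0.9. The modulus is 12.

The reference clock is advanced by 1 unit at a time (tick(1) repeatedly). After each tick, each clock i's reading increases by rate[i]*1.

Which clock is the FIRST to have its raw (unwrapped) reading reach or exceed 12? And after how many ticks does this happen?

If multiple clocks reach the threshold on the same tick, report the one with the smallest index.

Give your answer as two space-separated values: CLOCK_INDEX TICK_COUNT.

clock 0: start=5, rate=0.8, needs 12-5 = 7; ticks = ceil(7/0.8) = ceil(8.7500) = 9; reading at tick 9 = 5 + 0.8*9 = 12.2000
clock 1: start=1, rate=0.9, needs 12-1 = 11; ticks = ceil(11/0.9) = ceil(12.2222) = 13; reading at tick 13 = 1 + 0.9*13 = 12.7000
Minimum tick count = 9; winners = [0]; smallest index = 0

Answer: 0 9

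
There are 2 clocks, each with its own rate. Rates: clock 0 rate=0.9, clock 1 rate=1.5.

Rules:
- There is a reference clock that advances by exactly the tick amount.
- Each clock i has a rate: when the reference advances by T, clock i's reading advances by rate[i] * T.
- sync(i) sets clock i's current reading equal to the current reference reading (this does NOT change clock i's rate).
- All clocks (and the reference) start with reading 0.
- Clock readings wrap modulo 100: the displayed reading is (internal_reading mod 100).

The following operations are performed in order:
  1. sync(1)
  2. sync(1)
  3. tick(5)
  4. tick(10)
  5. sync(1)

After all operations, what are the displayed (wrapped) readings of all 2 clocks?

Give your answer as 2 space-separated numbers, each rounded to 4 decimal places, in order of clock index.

After op 1 sync(1): ref=0.0000 raw=[0.0000 0.0000]
After op 2 sync(1): ref=0.0000 raw=[0.0000 0.0000]
After op 3 tick(5): ref=5.0000 raw=[4.5000 7.5000]
After op 4 tick(10): ref=15.0000 raw=[13.5000 22.5000]
After op 5 sync(1): ref=15.0000 raw=[13.5000 15.0000]
Wrap final raw readings (mod 100): 13.5000 mod 100 = 13.5000; 15.0000 mod 100 = 15.0000

Answer: 13.5000 15.0000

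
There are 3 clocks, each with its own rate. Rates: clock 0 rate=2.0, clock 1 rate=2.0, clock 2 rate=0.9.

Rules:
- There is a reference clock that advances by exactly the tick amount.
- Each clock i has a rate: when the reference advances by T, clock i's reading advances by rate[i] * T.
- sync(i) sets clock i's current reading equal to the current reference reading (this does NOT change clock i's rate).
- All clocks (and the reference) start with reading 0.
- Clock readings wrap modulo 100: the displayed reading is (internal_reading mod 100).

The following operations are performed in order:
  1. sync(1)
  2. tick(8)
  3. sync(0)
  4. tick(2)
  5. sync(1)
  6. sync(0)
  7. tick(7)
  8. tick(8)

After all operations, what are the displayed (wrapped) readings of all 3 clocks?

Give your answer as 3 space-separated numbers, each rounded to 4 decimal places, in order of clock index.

Answer: 40.0000 40.0000 22.5000

Derivation:
After op 1 sync(1): ref=0.0000 raw=[0.0000 0.0000 0.0000]
After op 2 tick(8): ref=8.0000 raw=[16.0000 16.0000 7.2000]
After op 3 sync(0): ref=8.0000 raw=[8.0000 16.0000 7.2000]
After op 4 tick(2): ref=10.0000 raw=[12.0000 20.0000 9.0000]
After op 5 sync(1): ref=10.0000 raw=[12.0000 10.0000 9.0000]
After op 6 sync(0): ref=10.0000 raw=[10.0000 10.0000 9.0000]
After op 7 tick(7): ref=17.0000 raw=[24.0000 24.0000 15.3000]
After op 8 tick(8): ref=25.0000 raw=[40.0000 40.0000 22.5000]
Wrap final raw readings (mod 100): 40.0000 mod 100 = 40.0000; 40.0000 mod 100 = 40.0000; 22.5000 mod 100 = 22.5000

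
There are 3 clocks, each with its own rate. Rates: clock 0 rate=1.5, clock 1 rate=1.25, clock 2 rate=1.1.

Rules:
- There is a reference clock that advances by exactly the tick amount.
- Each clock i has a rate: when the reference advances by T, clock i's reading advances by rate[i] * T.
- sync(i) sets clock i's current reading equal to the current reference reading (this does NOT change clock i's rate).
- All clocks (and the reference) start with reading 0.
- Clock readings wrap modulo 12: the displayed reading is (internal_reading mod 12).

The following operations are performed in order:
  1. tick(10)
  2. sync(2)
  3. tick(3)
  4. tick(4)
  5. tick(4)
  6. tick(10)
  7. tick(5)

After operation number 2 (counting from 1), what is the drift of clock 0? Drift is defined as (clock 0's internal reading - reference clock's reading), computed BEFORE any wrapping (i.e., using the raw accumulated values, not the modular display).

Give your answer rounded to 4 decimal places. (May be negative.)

After op 1 tick(10): ref=10.0000 raw=[15.0000 12.5000 11.0000]
After op 2 sync(2): ref=10.0000 raw=[15.0000 12.5000 10.0000]
Drift of clock 0 after op 2: 15.0000 - 10.0000 = 5.0000

Answer: 5.0000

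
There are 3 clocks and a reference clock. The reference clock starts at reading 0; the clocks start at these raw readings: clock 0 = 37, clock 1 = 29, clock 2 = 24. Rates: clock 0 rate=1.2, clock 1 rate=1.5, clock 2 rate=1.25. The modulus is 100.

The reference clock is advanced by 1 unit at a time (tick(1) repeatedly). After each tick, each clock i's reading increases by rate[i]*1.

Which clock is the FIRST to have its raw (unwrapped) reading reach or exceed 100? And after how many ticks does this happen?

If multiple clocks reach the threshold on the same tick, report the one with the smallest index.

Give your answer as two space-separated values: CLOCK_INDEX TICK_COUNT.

Answer: 1 48

Derivation:
clock 0: start=37, rate=1.2, needs 100-37 = 63; ticks = ceil(63/1.2) = ceil(52.5000) = 53; reading at tick 53 = 37 + 1.2*53 = 100.6000
clock 1: start=29, rate=1.5, needs 100-29 = 71; ticks = ceil(71/1.5) = ceil(47.3333) = 48; reading at tick 48 = 29 + 1.5*48 = 101.0000
clock 2: start=24, rate=1.25, needs 100-24 = 76; ticks = ceil(76/1.25) = ceil(60.8000) = 61; reading at tick 61 = 24 + 1.25*61 = 100.2500
Minimum tick count = 48; winners = [1]; smallest index = 1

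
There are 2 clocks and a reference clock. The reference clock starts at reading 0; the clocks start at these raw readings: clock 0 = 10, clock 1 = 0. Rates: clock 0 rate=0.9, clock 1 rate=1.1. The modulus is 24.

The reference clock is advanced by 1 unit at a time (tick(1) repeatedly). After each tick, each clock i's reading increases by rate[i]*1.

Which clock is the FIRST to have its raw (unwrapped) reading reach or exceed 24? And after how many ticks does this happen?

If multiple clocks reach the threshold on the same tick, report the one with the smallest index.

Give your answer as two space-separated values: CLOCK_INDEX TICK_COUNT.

Answer: 0 16

Derivation:
clock 0: start=10, rate=0.9, needs 24-10 = 14; ticks = ceil(14/0.9) = ceil(15.5556) = 16; reading at tick 16 = 10 + 0.9*16 = 24.4000
clock 1: start=0, rate=1.1, needs 24-0 = 24; ticks = ceil(24/1.1) = ceil(21.8182) = 22; reading at tick 22 = 0 + 1.1*22 = 24.2000
Minimum tick count = 16; winners = [0]; smallest index = 0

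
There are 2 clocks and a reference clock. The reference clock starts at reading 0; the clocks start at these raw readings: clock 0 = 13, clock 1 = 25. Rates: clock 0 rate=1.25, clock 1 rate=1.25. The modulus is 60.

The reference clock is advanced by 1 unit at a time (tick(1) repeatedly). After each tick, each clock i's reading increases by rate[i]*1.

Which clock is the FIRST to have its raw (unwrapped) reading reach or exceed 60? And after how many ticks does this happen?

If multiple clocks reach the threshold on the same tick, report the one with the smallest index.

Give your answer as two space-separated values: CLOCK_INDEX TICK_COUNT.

Answer: 1 28

Derivation:
clock 0: start=13, rate=1.25, needs 60-13 = 47; ticks = ceil(47/1.25) = ceil(37.6000) = 38; reading at tick 38 = 13 + 1.25*38 = 60.5000
clock 1: start=25, rate=1.25, needs 60-25 = 35; ticks = ceil(35/1.25) = ceil(28.0000) = 28; reading at tick 28 = 25 + 1.25*28 = 60.0000
Minimum tick count = 28; winners = [1]; smallest index = 1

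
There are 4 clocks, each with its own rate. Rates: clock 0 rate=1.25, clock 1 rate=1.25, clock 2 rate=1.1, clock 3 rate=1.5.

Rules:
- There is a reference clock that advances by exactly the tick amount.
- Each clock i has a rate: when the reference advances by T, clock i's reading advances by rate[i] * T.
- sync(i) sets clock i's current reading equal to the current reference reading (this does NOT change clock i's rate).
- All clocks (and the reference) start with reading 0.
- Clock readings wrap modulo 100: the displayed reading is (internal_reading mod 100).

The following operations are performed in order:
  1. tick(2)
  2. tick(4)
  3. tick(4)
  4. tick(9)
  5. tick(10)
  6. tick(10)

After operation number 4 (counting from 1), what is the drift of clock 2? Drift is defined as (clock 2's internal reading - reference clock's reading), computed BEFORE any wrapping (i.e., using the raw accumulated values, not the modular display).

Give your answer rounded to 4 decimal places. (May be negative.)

After op 1 tick(2): ref=2.0000 raw=[2.5000 2.5000 2.2000 3.0000]
After op 2 tick(4): ref=6.0000 raw=[7.5000 7.5000 6.6000 9.0000]
After op 3 tick(4): ref=10.0000 raw=[12.5000 12.5000 11.0000 15.0000]
After op 4 tick(9): ref=19.0000 raw=[23.7500 23.7500 20.9000 28.5000]
Drift of clock 2 after op 4: 20.9000 - 19.0000 = 1.9000

Answer: 1.9000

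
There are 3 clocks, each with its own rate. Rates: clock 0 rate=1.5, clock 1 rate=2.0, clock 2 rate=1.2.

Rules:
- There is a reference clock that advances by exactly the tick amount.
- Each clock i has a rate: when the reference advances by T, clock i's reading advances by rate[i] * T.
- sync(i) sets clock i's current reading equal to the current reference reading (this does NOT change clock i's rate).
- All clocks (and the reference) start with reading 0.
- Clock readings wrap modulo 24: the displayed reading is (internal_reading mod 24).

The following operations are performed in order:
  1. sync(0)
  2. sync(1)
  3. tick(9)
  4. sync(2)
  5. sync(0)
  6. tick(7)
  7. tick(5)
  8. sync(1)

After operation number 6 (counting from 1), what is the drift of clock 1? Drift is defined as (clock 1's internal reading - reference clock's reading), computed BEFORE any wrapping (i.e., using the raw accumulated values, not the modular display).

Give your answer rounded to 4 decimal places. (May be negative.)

Answer: 16.0000

Derivation:
After op 1 sync(0): ref=0.0000 raw=[0.0000 0.0000 0.0000]
After op 2 sync(1): ref=0.0000 raw=[0.0000 0.0000 0.0000]
After op 3 tick(9): ref=9.0000 raw=[13.5000 18.0000 10.8000]
After op 4 sync(2): ref=9.0000 raw=[13.5000 18.0000 9.0000]
After op 5 sync(0): ref=9.0000 raw=[9.0000 18.0000 9.0000]
After op 6 tick(7): ref=16.0000 raw=[19.5000 32.0000 17.4000]
Drift of clock 1 after op 6: 32.0000 - 16.0000 = 16.0000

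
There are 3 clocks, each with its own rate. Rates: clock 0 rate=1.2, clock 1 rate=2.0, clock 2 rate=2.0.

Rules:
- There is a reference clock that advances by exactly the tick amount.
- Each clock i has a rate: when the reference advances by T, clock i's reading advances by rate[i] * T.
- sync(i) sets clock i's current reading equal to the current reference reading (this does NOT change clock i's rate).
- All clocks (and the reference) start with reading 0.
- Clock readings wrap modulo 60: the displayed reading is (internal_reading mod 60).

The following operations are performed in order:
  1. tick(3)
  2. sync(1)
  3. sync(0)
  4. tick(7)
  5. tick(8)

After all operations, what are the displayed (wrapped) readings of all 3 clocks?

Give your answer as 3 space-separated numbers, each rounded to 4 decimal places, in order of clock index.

Answer: 21.0000 33.0000 36.0000

Derivation:
After op 1 tick(3): ref=3.0000 raw=[3.6000 6.0000 6.0000]
After op 2 sync(1): ref=3.0000 raw=[3.6000 3.0000 6.0000]
After op 3 sync(0): ref=3.0000 raw=[3.0000 3.0000 6.0000]
After op 4 tick(7): ref=10.0000 raw=[11.4000 17.0000 20.0000]
After op 5 tick(8): ref=18.0000 raw=[21.0000 33.0000 36.0000]
Wrap final raw readings (mod 60): 21.0000 mod 60 = 21.0000; 33.0000 mod 60 = 33.0000; 36.0000 mod 60 = 36.0000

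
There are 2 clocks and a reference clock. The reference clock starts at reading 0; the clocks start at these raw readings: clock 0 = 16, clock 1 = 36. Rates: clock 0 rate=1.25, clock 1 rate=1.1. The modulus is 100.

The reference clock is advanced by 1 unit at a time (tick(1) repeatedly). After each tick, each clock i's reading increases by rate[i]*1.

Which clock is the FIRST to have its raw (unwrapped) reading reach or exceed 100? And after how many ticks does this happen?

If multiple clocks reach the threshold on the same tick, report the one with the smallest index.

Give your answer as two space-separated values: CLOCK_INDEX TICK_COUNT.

clock 0: start=16, rate=1.25, needs 100-16 = 84; ticks = ceil(84/1.25) = ceil(67.2000) = 68; reading at tick 68 = 16 + 1.25*68 = 101.0000
clock 1: start=36, rate=1.1, needs 100-36 = 64; ticks = ceil(64/1.1) = ceil(58.1818) = 59; reading at tick 59 = 36 + 1.1*59 = 100.9000
Minimum tick count = 59; winners = [1]; smallest index = 1

Answer: 1 59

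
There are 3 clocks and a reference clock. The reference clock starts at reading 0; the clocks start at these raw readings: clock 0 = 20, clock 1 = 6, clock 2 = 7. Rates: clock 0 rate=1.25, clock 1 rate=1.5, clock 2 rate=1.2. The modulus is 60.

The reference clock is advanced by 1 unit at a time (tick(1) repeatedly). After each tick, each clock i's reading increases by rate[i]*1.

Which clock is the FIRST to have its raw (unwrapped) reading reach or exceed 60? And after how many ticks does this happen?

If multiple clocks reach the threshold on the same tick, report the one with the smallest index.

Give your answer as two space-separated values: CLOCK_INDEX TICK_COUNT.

clock 0: start=20, rate=1.25, needs 60-20 = 40; ticks = ceil(40/1.25) = ceil(32.0000) = 32; reading at tick 32 = 20 + 1.25*32 = 60.0000
clock 1: start=6, rate=1.5, needs 60-6 = 54; ticks = ceil(54/1.5) = ceil(36.0000) = 36; reading at tick 36 = 6 + 1.5*36 = 60.0000
clock 2: start=7, rate=1.2, needs 60-7 = 53; ticks = ceil(53/1.2) = ceil(44.1667) = 45; reading at tick 45 = 7 + 1.2*45 = 61.0000
Minimum tick count = 32; winners = [0]; smallest index = 0

Answer: 0 32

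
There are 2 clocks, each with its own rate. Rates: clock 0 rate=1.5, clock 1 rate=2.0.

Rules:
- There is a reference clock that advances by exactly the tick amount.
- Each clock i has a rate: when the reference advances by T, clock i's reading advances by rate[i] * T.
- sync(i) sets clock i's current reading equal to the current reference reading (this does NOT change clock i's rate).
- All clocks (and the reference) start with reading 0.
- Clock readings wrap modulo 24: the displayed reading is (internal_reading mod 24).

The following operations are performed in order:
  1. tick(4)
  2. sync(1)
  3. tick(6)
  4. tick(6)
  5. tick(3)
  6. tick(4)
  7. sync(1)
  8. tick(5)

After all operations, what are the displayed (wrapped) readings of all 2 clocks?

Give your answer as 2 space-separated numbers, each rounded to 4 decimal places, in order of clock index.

After op 1 tick(4): ref=4.0000 raw=[6.0000 8.0000]
After op 2 sync(1): ref=4.0000 raw=[6.0000 4.0000]
After op 3 tick(6): ref=10.0000 raw=[15.0000 16.0000]
After op 4 tick(6): ref=16.0000 raw=[24.0000 28.0000]
After op 5 tick(3): ref=19.0000 raw=[28.5000 34.0000]
After op 6 tick(4): ref=23.0000 raw=[34.5000 42.0000]
After op 7 sync(1): ref=23.0000 raw=[34.5000 23.0000]
After op 8 tick(5): ref=28.0000 raw=[42.0000 33.0000]
Wrap final raw readings (mod 24): 42.0000 mod 24 = 18.0000; 33.0000 mod 24 = 9.0000

Answer: 18.0000 9.0000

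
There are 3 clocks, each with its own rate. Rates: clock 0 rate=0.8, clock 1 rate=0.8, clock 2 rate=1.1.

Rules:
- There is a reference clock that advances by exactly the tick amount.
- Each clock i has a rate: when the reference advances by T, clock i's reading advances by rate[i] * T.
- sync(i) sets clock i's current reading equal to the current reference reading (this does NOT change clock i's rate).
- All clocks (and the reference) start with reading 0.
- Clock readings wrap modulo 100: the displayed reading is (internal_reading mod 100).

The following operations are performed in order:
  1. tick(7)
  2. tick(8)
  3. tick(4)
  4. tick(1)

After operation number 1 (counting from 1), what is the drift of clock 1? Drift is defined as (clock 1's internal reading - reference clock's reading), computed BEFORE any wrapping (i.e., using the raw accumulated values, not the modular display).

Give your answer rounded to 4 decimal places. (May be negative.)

Answer: -1.4000

Derivation:
After op 1 tick(7): ref=7.0000 raw=[5.6000 5.6000 7.7000]
Drift of clock 1 after op 1: 5.6000 - 7.0000 = -1.4000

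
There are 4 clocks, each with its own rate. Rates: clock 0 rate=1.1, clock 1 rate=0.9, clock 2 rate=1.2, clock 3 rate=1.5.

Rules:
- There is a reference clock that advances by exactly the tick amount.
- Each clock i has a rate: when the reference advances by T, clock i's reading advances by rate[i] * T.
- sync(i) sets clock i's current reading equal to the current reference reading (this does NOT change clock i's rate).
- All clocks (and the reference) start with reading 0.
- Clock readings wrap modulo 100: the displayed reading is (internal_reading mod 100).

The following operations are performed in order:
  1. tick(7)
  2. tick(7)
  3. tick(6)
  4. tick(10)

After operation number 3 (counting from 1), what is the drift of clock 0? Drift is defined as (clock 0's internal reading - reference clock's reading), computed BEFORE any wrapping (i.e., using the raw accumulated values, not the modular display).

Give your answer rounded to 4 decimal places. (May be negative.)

Answer: 2.0000

Derivation:
After op 1 tick(7): ref=7.0000 raw=[7.7000 6.3000 8.4000 10.5000]
After op 2 tick(7): ref=14.0000 raw=[15.4000 12.6000 16.8000 21.0000]
After op 3 tick(6): ref=20.0000 raw=[22.0000 18.0000 24.0000 30.0000]
Drift of clock 0 after op 3: 22.0000 - 20.0000 = 2.0000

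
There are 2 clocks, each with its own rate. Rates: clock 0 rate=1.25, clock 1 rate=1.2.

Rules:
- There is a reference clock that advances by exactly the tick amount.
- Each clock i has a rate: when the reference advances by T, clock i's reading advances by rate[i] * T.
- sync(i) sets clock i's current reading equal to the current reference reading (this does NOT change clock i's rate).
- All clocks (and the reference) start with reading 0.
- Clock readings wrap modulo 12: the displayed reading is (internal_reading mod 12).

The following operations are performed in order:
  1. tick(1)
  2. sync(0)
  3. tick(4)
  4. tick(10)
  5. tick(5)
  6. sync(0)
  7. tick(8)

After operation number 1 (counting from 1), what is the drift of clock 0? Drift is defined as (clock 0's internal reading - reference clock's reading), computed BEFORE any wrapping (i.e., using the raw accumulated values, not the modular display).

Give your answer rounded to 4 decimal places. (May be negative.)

Answer: 0.2500

Derivation:
After op 1 tick(1): ref=1.0000 raw=[1.2500 1.2000]
Drift of clock 0 after op 1: 1.2500 - 1.0000 = 0.2500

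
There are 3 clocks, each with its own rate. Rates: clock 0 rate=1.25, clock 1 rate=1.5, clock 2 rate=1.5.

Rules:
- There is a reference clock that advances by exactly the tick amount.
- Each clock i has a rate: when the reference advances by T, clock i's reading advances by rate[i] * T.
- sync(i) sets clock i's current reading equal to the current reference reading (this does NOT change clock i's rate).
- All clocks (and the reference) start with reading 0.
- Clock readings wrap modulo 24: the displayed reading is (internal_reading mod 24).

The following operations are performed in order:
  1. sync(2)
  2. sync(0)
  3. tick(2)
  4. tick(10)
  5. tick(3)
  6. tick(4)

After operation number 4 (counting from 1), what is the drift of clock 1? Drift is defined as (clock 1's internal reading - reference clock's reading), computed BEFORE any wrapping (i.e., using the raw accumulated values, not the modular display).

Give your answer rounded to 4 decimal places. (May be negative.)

Answer: 6.0000

Derivation:
After op 1 sync(2): ref=0.0000 raw=[0.0000 0.0000 0.0000]
After op 2 sync(0): ref=0.0000 raw=[0.0000 0.0000 0.0000]
After op 3 tick(2): ref=2.0000 raw=[2.5000 3.0000 3.0000]
After op 4 tick(10): ref=12.0000 raw=[15.0000 18.0000 18.0000]
Drift of clock 1 after op 4: 18.0000 - 12.0000 = 6.0000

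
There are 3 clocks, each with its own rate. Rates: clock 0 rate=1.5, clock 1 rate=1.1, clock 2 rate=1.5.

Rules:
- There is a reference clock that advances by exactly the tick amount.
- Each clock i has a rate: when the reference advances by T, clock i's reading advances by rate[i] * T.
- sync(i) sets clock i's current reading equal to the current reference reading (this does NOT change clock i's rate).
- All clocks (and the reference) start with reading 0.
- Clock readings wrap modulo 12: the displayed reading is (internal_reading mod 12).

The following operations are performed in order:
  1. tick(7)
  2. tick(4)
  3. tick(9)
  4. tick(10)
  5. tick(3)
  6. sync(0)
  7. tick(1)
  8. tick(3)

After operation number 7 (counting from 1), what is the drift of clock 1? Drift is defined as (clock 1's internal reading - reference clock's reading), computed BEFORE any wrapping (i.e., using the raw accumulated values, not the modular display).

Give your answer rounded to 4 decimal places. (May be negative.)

After op 1 tick(7): ref=7.0000 raw=[10.5000 7.7000 10.5000]
After op 2 tick(4): ref=11.0000 raw=[16.5000 12.1000 16.5000]
After op 3 tick(9): ref=20.0000 raw=[30.0000 22.0000 30.0000]
After op 4 tick(10): ref=30.0000 raw=[45.0000 33.0000 45.0000]
After op 5 tick(3): ref=33.0000 raw=[49.5000 36.3000 49.5000]
After op 6 sync(0): ref=33.0000 raw=[33.0000 36.3000 49.5000]
After op 7 tick(1): ref=34.0000 raw=[34.5000 37.4000 51.0000]
Drift of clock 1 after op 7: 37.4000 - 34.0000 = 3.4000

Answer: 3.4000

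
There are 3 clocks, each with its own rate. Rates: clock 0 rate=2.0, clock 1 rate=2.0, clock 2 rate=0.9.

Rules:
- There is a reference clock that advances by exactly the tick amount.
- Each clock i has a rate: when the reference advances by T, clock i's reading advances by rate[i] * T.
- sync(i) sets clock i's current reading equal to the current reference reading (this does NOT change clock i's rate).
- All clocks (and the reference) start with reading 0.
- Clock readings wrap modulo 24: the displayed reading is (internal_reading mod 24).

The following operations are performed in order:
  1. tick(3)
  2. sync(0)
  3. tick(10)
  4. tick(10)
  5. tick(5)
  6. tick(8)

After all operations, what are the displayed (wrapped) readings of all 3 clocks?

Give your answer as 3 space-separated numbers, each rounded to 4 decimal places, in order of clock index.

After op 1 tick(3): ref=3.0000 raw=[6.0000 6.0000 2.7000]
After op 2 sync(0): ref=3.0000 raw=[3.0000 6.0000 2.7000]
After op 3 tick(10): ref=13.0000 raw=[23.0000 26.0000 11.7000]
After op 4 tick(10): ref=23.0000 raw=[43.0000 46.0000 20.7000]
After op 5 tick(5): ref=28.0000 raw=[53.0000 56.0000 25.2000]
After op 6 tick(8): ref=36.0000 raw=[69.0000 72.0000 32.4000]
Wrap final raw readings (mod 24): 69.0000 mod 24 = 21.0000; 72.0000 mod 24 = 0.0000; 32.4000 mod 24 = 8.4000

Answer: 21.0000 0.0000 8.4000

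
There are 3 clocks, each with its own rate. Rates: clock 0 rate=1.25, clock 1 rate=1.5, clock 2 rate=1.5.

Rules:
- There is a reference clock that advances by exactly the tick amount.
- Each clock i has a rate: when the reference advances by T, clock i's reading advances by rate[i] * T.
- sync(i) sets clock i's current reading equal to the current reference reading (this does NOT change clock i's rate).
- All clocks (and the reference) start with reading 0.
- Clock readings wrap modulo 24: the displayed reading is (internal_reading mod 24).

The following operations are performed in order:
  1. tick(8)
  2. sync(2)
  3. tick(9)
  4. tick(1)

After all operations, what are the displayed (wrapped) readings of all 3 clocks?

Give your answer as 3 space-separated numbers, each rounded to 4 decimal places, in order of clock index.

After op 1 tick(8): ref=8.0000 raw=[10.0000 12.0000 12.0000]
After op 2 sync(2): ref=8.0000 raw=[10.0000 12.0000 8.0000]
After op 3 tick(9): ref=17.0000 raw=[21.2500 25.5000 21.5000]
After op 4 tick(1): ref=18.0000 raw=[22.5000 27.0000 23.0000]
Wrap final raw readings (mod 24): 22.5000 mod 24 = 22.5000; 27.0000 mod 24 = 3.0000; 23.0000 mod 24 = 23.0000

Answer: 22.5000 3.0000 23.0000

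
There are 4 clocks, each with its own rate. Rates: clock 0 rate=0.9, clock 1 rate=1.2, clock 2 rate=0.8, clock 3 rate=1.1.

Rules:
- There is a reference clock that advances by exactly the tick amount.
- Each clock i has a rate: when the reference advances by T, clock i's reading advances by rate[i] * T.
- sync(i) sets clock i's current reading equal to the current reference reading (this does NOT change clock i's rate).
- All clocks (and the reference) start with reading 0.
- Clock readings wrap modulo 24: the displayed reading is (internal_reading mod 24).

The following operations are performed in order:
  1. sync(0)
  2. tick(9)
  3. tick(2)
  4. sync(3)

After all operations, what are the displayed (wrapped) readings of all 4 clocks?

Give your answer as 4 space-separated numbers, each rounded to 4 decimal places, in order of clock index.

Answer: 9.9000 13.2000 8.8000 11.0000

Derivation:
After op 1 sync(0): ref=0.0000 raw=[0.0000 0.0000 0.0000 0.0000]
After op 2 tick(9): ref=9.0000 raw=[8.1000 10.8000 7.2000 9.9000]
After op 3 tick(2): ref=11.0000 raw=[9.9000 13.2000 8.8000 12.1000]
After op 4 sync(3): ref=11.0000 raw=[9.9000 13.2000 8.8000 11.0000]
Wrap final raw readings (mod 24): 9.9000 mod 24 = 9.9000; 13.2000 mod 24 = 13.2000; 8.8000 mod 24 = 8.8000; 11.0000 mod 24 = 11.0000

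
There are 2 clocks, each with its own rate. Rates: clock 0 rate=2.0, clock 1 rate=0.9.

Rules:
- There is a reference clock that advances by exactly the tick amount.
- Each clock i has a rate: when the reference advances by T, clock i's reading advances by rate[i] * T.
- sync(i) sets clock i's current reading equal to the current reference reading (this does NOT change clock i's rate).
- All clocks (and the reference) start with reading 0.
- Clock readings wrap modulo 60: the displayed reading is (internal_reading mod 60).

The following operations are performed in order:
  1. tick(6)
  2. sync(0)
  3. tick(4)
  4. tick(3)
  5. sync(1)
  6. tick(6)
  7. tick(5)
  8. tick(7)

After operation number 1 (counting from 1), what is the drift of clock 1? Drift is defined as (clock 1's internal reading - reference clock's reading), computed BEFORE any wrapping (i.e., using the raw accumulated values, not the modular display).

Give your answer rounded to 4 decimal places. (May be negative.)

Answer: -0.6000

Derivation:
After op 1 tick(6): ref=6.0000 raw=[12.0000 5.4000]
Drift of clock 1 after op 1: 5.4000 - 6.0000 = -0.6000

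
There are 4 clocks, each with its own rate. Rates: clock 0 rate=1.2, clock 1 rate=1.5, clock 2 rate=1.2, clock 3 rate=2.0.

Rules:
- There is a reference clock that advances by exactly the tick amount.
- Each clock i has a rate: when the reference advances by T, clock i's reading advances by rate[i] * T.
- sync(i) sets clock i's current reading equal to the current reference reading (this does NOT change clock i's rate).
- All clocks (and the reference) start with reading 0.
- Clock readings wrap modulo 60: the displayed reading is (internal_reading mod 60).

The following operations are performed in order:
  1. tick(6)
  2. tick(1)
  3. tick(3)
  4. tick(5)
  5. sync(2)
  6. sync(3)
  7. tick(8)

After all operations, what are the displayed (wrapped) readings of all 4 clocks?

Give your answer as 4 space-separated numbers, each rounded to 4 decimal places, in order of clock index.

After op 1 tick(6): ref=6.0000 raw=[7.2000 9.0000 7.2000 12.0000]
After op 2 tick(1): ref=7.0000 raw=[8.4000 10.5000 8.4000 14.0000]
After op 3 tick(3): ref=10.0000 raw=[12.0000 15.0000 12.0000 20.0000]
After op 4 tick(5): ref=15.0000 raw=[18.0000 22.5000 18.0000 30.0000]
After op 5 sync(2): ref=15.0000 raw=[18.0000 22.5000 15.0000 30.0000]
After op 6 sync(3): ref=15.0000 raw=[18.0000 22.5000 15.0000 15.0000]
After op 7 tick(8): ref=23.0000 raw=[27.6000 34.5000 24.6000 31.0000]
Wrap final raw readings (mod 60): 27.6000 mod 60 = 27.6000; 34.5000 mod 60 = 34.5000; 24.6000 mod 60 = 24.6000; 31.0000 mod 60 = 31.0000

Answer: 27.6000 34.5000 24.6000 31.0000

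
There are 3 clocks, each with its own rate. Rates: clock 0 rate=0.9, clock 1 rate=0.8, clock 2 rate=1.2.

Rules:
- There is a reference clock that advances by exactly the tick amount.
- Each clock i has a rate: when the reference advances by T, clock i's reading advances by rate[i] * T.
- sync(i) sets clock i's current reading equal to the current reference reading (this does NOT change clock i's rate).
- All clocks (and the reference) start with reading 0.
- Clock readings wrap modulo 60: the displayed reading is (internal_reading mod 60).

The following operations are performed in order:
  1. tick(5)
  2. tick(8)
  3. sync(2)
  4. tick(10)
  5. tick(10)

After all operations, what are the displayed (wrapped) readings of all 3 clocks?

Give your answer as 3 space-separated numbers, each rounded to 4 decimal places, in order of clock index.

Answer: 29.7000 26.4000 37.0000

Derivation:
After op 1 tick(5): ref=5.0000 raw=[4.5000 4.0000 6.0000]
After op 2 tick(8): ref=13.0000 raw=[11.7000 10.4000 15.6000]
After op 3 sync(2): ref=13.0000 raw=[11.7000 10.4000 13.0000]
After op 4 tick(10): ref=23.0000 raw=[20.7000 18.4000 25.0000]
After op 5 tick(10): ref=33.0000 raw=[29.7000 26.4000 37.0000]
Wrap final raw readings (mod 60): 29.7000 mod 60 = 29.7000; 26.4000 mod 60 = 26.4000; 37.0000 mod 60 = 37.0000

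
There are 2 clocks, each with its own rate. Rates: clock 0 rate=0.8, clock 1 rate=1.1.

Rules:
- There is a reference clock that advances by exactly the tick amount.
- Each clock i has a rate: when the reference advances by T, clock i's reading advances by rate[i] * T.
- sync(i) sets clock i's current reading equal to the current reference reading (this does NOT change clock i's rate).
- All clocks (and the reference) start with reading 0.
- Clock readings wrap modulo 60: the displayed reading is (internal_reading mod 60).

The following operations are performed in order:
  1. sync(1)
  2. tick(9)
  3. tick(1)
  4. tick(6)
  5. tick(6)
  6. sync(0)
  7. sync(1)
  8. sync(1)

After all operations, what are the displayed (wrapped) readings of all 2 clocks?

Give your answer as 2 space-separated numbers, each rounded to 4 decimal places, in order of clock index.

After op 1 sync(1): ref=0.0000 raw=[0.0000 0.0000]
After op 2 tick(9): ref=9.0000 raw=[7.2000 9.9000]
After op 3 tick(1): ref=10.0000 raw=[8.0000 11.0000]
After op 4 tick(6): ref=16.0000 raw=[12.8000 17.6000]
After op 5 tick(6): ref=22.0000 raw=[17.6000 24.2000]
After op 6 sync(0): ref=22.0000 raw=[22.0000 24.2000]
After op 7 sync(1): ref=22.0000 raw=[22.0000 22.0000]
After op 8 sync(1): ref=22.0000 raw=[22.0000 22.0000]
Wrap final raw readings (mod 60): 22.0000 mod 60 = 22.0000; 22.0000 mod 60 = 22.0000

Answer: 22.0000 22.0000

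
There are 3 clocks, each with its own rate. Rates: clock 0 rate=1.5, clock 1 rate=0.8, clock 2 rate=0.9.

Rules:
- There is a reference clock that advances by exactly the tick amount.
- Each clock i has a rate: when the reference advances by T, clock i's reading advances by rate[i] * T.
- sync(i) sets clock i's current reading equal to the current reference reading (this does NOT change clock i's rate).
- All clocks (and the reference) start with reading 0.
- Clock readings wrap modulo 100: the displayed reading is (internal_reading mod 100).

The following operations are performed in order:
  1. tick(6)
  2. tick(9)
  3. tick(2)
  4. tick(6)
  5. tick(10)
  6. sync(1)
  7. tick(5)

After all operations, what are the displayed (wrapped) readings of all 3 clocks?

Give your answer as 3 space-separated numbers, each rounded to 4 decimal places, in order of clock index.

After op 1 tick(6): ref=6.0000 raw=[9.0000 4.8000 5.4000]
After op 2 tick(9): ref=15.0000 raw=[22.5000 12.0000 13.5000]
After op 3 tick(2): ref=17.0000 raw=[25.5000 13.6000 15.3000]
After op 4 tick(6): ref=23.0000 raw=[34.5000 18.4000 20.7000]
After op 5 tick(10): ref=33.0000 raw=[49.5000 26.4000 29.7000]
After op 6 sync(1): ref=33.0000 raw=[49.5000 33.0000 29.7000]
After op 7 tick(5): ref=38.0000 raw=[57.0000 37.0000 34.2000]
Wrap final raw readings (mod 100): 57.0000 mod 100 = 57.0000; 37.0000 mod 100 = 37.0000; 34.2000 mod 100 = 34.2000

Answer: 57.0000 37.0000 34.2000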